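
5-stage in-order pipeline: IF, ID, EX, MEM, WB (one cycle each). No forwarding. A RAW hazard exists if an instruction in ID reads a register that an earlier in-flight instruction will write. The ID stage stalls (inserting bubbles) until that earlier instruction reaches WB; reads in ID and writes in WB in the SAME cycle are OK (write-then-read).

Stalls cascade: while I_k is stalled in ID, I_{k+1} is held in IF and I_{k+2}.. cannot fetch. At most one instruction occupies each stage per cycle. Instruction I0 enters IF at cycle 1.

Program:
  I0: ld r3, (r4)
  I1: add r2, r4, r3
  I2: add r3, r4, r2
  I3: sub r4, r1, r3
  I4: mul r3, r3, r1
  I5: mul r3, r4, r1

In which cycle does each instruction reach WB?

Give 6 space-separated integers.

I0 ld r3 <- r4: IF@1 ID@2 stall=0 (-) EX@3 MEM@4 WB@5
I1 add r2 <- r4,r3: IF@2 ID@3 stall=2 (RAW on I0.r3 (WB@5)) EX@6 MEM@7 WB@8
I2 add r3 <- r4,r2: IF@3 ID@6 stall=2 (RAW on I1.r2 (WB@8)) EX@9 MEM@10 WB@11
I3 sub r4 <- r1,r3: IF@6 ID@9 stall=2 (RAW on I2.r3 (WB@11)) EX@12 MEM@13 WB@14
I4 mul r3 <- r3,r1: IF@9 ID@12 stall=0 (-) EX@13 MEM@14 WB@15
I5 mul r3 <- r4,r1: IF@12 ID@13 stall=1 (RAW on I3.r4 (WB@14)) EX@15 MEM@16 WB@17

Answer: 5 8 11 14 15 17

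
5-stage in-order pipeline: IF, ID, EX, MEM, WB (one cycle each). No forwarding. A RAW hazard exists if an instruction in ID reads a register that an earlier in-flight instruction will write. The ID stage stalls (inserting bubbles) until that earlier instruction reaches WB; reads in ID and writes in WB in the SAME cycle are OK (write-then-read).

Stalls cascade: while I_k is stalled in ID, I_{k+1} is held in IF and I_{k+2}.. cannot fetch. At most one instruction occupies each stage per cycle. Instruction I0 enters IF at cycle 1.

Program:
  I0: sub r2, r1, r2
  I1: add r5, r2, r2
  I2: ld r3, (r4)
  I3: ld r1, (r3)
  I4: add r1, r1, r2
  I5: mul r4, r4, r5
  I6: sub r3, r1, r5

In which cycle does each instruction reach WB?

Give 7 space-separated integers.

Answer: 5 8 9 12 15 16 18

Derivation:
I0 sub r2 <- r1,r2: IF@1 ID@2 stall=0 (-) EX@3 MEM@4 WB@5
I1 add r5 <- r2,r2: IF@2 ID@3 stall=2 (RAW on I0.r2 (WB@5)) EX@6 MEM@7 WB@8
I2 ld r3 <- r4: IF@3 ID@6 stall=0 (-) EX@7 MEM@8 WB@9
I3 ld r1 <- r3: IF@6 ID@7 stall=2 (RAW on I2.r3 (WB@9)) EX@10 MEM@11 WB@12
I4 add r1 <- r1,r2: IF@7 ID@10 stall=2 (RAW on I3.r1 (WB@12)) EX@13 MEM@14 WB@15
I5 mul r4 <- r4,r5: IF@10 ID@13 stall=0 (-) EX@14 MEM@15 WB@16
I6 sub r3 <- r1,r5: IF@13 ID@14 stall=1 (RAW on I4.r1 (WB@15)) EX@16 MEM@17 WB@18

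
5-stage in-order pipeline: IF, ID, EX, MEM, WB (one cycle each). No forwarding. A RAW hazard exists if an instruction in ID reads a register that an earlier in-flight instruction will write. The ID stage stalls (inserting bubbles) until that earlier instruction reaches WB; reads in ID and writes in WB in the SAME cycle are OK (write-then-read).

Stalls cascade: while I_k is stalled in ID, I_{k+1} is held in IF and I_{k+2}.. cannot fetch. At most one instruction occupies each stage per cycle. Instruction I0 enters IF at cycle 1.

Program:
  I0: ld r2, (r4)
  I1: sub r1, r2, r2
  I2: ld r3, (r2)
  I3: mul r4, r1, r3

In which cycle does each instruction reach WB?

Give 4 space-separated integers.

I0 ld r2 <- r4: IF@1 ID@2 stall=0 (-) EX@3 MEM@4 WB@5
I1 sub r1 <- r2,r2: IF@2 ID@3 stall=2 (RAW on I0.r2 (WB@5)) EX@6 MEM@7 WB@8
I2 ld r3 <- r2: IF@3 ID@6 stall=0 (-) EX@7 MEM@8 WB@9
I3 mul r4 <- r1,r3: IF@6 ID@7 stall=2 (RAW on I2.r3 (WB@9)) EX@10 MEM@11 WB@12

Answer: 5 8 9 12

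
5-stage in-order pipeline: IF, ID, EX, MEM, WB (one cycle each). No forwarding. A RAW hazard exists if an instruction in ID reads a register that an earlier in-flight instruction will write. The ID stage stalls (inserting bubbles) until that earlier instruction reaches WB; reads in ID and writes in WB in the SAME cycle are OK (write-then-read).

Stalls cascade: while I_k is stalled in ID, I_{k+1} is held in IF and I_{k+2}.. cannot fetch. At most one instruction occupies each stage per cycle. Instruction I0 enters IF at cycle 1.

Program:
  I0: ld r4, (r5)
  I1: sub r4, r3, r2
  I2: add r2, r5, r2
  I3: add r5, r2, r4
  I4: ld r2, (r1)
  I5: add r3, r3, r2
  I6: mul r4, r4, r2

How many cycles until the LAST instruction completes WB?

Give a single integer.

I0 ld r4 <- r5: IF@1 ID@2 stall=0 (-) EX@3 MEM@4 WB@5
I1 sub r4 <- r3,r2: IF@2 ID@3 stall=0 (-) EX@4 MEM@5 WB@6
I2 add r2 <- r5,r2: IF@3 ID@4 stall=0 (-) EX@5 MEM@6 WB@7
I3 add r5 <- r2,r4: IF@4 ID@5 stall=2 (RAW on I2.r2 (WB@7)) EX@8 MEM@9 WB@10
I4 ld r2 <- r1: IF@5 ID@8 stall=0 (-) EX@9 MEM@10 WB@11
I5 add r3 <- r3,r2: IF@8 ID@9 stall=2 (RAW on I4.r2 (WB@11)) EX@12 MEM@13 WB@14
I6 mul r4 <- r4,r2: IF@9 ID@12 stall=0 (-) EX@13 MEM@14 WB@15

Answer: 15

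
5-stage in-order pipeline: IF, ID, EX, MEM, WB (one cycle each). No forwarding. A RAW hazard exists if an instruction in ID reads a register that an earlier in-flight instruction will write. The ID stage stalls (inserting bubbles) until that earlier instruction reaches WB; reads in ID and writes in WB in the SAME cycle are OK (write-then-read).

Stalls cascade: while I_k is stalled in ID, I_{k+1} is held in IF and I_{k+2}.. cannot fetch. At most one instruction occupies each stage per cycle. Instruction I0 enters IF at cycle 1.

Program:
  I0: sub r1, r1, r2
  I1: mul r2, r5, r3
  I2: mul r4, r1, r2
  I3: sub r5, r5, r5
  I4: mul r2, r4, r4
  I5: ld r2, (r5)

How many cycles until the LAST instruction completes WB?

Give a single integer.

I0 sub r1 <- r1,r2: IF@1 ID@2 stall=0 (-) EX@3 MEM@4 WB@5
I1 mul r2 <- r5,r3: IF@2 ID@3 stall=0 (-) EX@4 MEM@5 WB@6
I2 mul r4 <- r1,r2: IF@3 ID@4 stall=2 (RAW on I1.r2 (WB@6)) EX@7 MEM@8 WB@9
I3 sub r5 <- r5,r5: IF@4 ID@7 stall=0 (-) EX@8 MEM@9 WB@10
I4 mul r2 <- r4,r4: IF@7 ID@8 stall=1 (RAW on I2.r4 (WB@9)) EX@10 MEM@11 WB@12
I5 ld r2 <- r5: IF@8 ID@10 stall=0 (-) EX@11 MEM@12 WB@13

Answer: 13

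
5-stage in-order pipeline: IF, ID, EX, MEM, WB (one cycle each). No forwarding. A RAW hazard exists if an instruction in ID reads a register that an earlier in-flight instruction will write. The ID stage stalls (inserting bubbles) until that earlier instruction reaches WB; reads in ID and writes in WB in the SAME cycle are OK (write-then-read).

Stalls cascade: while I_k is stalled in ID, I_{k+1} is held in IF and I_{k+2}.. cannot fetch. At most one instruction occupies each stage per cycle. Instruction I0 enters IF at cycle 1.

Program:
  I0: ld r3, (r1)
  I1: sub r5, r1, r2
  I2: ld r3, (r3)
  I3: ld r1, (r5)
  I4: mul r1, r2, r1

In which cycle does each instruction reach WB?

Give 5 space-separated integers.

Answer: 5 6 8 9 12

Derivation:
I0 ld r3 <- r1: IF@1 ID@2 stall=0 (-) EX@3 MEM@4 WB@5
I1 sub r5 <- r1,r2: IF@2 ID@3 stall=0 (-) EX@4 MEM@5 WB@6
I2 ld r3 <- r3: IF@3 ID@4 stall=1 (RAW on I0.r3 (WB@5)) EX@6 MEM@7 WB@8
I3 ld r1 <- r5: IF@4 ID@6 stall=0 (-) EX@7 MEM@8 WB@9
I4 mul r1 <- r2,r1: IF@6 ID@7 stall=2 (RAW on I3.r1 (WB@9)) EX@10 MEM@11 WB@12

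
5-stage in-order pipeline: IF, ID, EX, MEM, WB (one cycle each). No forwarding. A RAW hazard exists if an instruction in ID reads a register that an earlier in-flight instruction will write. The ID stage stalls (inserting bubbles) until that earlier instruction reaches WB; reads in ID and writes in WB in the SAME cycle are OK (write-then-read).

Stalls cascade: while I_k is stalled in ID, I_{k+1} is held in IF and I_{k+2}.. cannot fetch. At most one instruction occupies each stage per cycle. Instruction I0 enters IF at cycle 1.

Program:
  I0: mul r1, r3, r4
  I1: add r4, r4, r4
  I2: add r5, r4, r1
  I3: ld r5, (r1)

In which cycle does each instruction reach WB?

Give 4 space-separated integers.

Answer: 5 6 9 10

Derivation:
I0 mul r1 <- r3,r4: IF@1 ID@2 stall=0 (-) EX@3 MEM@4 WB@5
I1 add r4 <- r4,r4: IF@2 ID@3 stall=0 (-) EX@4 MEM@5 WB@6
I2 add r5 <- r4,r1: IF@3 ID@4 stall=2 (RAW on I1.r4 (WB@6)) EX@7 MEM@8 WB@9
I3 ld r5 <- r1: IF@4 ID@7 stall=0 (-) EX@8 MEM@9 WB@10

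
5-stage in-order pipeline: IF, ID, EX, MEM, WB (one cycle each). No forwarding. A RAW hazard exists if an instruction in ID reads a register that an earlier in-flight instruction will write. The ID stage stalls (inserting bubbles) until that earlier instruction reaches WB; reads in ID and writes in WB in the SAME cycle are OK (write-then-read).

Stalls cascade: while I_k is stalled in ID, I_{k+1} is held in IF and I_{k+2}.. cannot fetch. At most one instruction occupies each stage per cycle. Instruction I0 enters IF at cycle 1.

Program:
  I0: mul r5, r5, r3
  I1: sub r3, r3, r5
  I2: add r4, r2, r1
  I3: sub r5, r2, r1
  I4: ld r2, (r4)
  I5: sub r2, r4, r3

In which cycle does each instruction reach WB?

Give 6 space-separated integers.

I0 mul r5 <- r5,r3: IF@1 ID@2 stall=0 (-) EX@3 MEM@4 WB@5
I1 sub r3 <- r3,r5: IF@2 ID@3 stall=2 (RAW on I0.r5 (WB@5)) EX@6 MEM@7 WB@8
I2 add r4 <- r2,r1: IF@3 ID@6 stall=0 (-) EX@7 MEM@8 WB@9
I3 sub r5 <- r2,r1: IF@6 ID@7 stall=0 (-) EX@8 MEM@9 WB@10
I4 ld r2 <- r4: IF@7 ID@8 stall=1 (RAW on I2.r4 (WB@9)) EX@10 MEM@11 WB@12
I5 sub r2 <- r4,r3: IF@8 ID@10 stall=0 (-) EX@11 MEM@12 WB@13

Answer: 5 8 9 10 12 13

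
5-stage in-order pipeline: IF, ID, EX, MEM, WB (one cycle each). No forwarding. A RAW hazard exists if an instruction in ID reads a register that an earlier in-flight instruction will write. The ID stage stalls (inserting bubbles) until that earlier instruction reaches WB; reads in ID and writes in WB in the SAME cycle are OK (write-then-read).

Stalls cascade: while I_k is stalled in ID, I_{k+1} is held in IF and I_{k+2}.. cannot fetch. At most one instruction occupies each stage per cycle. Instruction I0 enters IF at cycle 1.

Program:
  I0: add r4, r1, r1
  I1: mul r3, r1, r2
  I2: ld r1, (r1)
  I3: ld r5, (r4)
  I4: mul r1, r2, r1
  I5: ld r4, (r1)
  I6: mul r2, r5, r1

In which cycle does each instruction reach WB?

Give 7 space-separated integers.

I0 add r4 <- r1,r1: IF@1 ID@2 stall=0 (-) EX@3 MEM@4 WB@5
I1 mul r3 <- r1,r2: IF@2 ID@3 stall=0 (-) EX@4 MEM@5 WB@6
I2 ld r1 <- r1: IF@3 ID@4 stall=0 (-) EX@5 MEM@6 WB@7
I3 ld r5 <- r4: IF@4 ID@5 stall=0 (-) EX@6 MEM@7 WB@8
I4 mul r1 <- r2,r1: IF@5 ID@6 stall=1 (RAW on I2.r1 (WB@7)) EX@8 MEM@9 WB@10
I5 ld r4 <- r1: IF@6 ID@8 stall=2 (RAW on I4.r1 (WB@10)) EX@11 MEM@12 WB@13
I6 mul r2 <- r5,r1: IF@8 ID@11 stall=0 (-) EX@12 MEM@13 WB@14

Answer: 5 6 7 8 10 13 14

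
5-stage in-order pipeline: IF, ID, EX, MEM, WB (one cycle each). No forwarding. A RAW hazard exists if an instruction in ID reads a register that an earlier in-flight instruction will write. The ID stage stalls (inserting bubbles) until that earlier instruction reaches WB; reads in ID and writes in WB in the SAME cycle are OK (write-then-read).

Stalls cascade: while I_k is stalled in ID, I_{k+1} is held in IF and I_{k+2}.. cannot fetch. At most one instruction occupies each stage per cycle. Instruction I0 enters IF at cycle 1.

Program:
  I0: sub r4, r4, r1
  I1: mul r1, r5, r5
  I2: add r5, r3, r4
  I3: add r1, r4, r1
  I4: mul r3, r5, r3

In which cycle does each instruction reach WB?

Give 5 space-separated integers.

I0 sub r4 <- r4,r1: IF@1 ID@2 stall=0 (-) EX@3 MEM@4 WB@5
I1 mul r1 <- r5,r5: IF@2 ID@3 stall=0 (-) EX@4 MEM@5 WB@6
I2 add r5 <- r3,r4: IF@3 ID@4 stall=1 (RAW on I0.r4 (WB@5)) EX@6 MEM@7 WB@8
I3 add r1 <- r4,r1: IF@4 ID@6 stall=0 (-) EX@7 MEM@8 WB@9
I4 mul r3 <- r5,r3: IF@6 ID@7 stall=1 (RAW on I2.r5 (WB@8)) EX@9 MEM@10 WB@11

Answer: 5 6 8 9 11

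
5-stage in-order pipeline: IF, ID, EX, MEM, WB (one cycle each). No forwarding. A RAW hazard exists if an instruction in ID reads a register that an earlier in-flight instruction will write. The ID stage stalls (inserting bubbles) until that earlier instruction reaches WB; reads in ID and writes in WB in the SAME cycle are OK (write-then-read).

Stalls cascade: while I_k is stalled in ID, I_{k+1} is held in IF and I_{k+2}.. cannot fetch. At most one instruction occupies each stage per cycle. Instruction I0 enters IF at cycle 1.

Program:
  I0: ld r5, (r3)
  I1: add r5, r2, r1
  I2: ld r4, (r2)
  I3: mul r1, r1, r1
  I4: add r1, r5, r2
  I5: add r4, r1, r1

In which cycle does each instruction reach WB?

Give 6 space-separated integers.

I0 ld r5 <- r3: IF@1 ID@2 stall=0 (-) EX@3 MEM@4 WB@5
I1 add r5 <- r2,r1: IF@2 ID@3 stall=0 (-) EX@4 MEM@5 WB@6
I2 ld r4 <- r2: IF@3 ID@4 stall=0 (-) EX@5 MEM@6 WB@7
I3 mul r1 <- r1,r1: IF@4 ID@5 stall=0 (-) EX@6 MEM@7 WB@8
I4 add r1 <- r5,r2: IF@5 ID@6 stall=0 (-) EX@7 MEM@8 WB@9
I5 add r4 <- r1,r1: IF@6 ID@7 stall=2 (RAW on I4.r1 (WB@9)) EX@10 MEM@11 WB@12

Answer: 5 6 7 8 9 12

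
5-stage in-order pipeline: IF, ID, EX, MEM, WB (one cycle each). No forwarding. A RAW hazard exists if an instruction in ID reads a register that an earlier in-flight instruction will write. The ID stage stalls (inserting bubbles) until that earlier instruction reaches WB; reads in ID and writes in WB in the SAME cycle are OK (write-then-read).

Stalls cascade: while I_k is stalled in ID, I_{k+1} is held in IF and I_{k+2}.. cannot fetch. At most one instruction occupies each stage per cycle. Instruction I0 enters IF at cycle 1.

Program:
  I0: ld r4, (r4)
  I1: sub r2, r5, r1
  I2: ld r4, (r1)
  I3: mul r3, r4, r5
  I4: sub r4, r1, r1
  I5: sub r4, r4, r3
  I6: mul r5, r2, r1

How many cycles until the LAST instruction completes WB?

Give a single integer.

I0 ld r4 <- r4: IF@1 ID@2 stall=0 (-) EX@3 MEM@4 WB@5
I1 sub r2 <- r5,r1: IF@2 ID@3 stall=0 (-) EX@4 MEM@5 WB@6
I2 ld r4 <- r1: IF@3 ID@4 stall=0 (-) EX@5 MEM@6 WB@7
I3 mul r3 <- r4,r5: IF@4 ID@5 stall=2 (RAW on I2.r4 (WB@7)) EX@8 MEM@9 WB@10
I4 sub r4 <- r1,r1: IF@5 ID@8 stall=0 (-) EX@9 MEM@10 WB@11
I5 sub r4 <- r4,r3: IF@8 ID@9 stall=2 (RAW on I4.r4 (WB@11)) EX@12 MEM@13 WB@14
I6 mul r5 <- r2,r1: IF@9 ID@12 stall=0 (-) EX@13 MEM@14 WB@15

Answer: 15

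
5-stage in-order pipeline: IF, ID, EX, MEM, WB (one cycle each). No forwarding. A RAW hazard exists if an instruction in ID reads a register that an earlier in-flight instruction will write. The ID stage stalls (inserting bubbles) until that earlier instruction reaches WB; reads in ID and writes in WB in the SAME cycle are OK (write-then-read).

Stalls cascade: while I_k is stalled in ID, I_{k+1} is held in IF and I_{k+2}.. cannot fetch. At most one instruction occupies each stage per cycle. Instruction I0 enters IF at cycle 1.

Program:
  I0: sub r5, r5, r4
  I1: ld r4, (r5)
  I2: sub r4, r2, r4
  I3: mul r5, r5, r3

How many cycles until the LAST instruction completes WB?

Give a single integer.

Answer: 12

Derivation:
I0 sub r5 <- r5,r4: IF@1 ID@2 stall=0 (-) EX@3 MEM@4 WB@5
I1 ld r4 <- r5: IF@2 ID@3 stall=2 (RAW on I0.r5 (WB@5)) EX@6 MEM@7 WB@8
I2 sub r4 <- r2,r4: IF@3 ID@6 stall=2 (RAW on I1.r4 (WB@8)) EX@9 MEM@10 WB@11
I3 mul r5 <- r5,r3: IF@6 ID@9 stall=0 (-) EX@10 MEM@11 WB@12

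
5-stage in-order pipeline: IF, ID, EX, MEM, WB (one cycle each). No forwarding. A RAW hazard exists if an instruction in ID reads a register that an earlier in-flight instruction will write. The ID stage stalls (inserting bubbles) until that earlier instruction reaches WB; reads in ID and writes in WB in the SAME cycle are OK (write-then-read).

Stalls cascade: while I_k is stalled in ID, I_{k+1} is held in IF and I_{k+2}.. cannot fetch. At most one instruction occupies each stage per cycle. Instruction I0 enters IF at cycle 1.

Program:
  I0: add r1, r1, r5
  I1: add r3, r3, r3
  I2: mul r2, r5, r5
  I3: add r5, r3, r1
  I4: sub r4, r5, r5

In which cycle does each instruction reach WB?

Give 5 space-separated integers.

I0 add r1 <- r1,r5: IF@1 ID@2 stall=0 (-) EX@3 MEM@4 WB@5
I1 add r3 <- r3,r3: IF@2 ID@3 stall=0 (-) EX@4 MEM@5 WB@6
I2 mul r2 <- r5,r5: IF@3 ID@4 stall=0 (-) EX@5 MEM@6 WB@7
I3 add r5 <- r3,r1: IF@4 ID@5 stall=1 (RAW on I1.r3 (WB@6)) EX@7 MEM@8 WB@9
I4 sub r4 <- r5,r5: IF@5 ID@7 stall=2 (RAW on I3.r5 (WB@9)) EX@10 MEM@11 WB@12

Answer: 5 6 7 9 12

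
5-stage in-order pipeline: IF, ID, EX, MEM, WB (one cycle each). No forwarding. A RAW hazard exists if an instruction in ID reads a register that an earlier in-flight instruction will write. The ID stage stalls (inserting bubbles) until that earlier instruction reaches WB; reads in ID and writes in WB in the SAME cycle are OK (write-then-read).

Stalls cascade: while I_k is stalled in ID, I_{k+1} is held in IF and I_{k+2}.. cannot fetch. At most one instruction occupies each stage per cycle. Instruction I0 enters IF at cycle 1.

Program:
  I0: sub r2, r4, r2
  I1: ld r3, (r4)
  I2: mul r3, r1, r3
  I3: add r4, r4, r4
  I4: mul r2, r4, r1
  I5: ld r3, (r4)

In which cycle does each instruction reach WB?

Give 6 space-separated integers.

I0 sub r2 <- r4,r2: IF@1 ID@2 stall=0 (-) EX@3 MEM@4 WB@5
I1 ld r3 <- r4: IF@2 ID@3 stall=0 (-) EX@4 MEM@5 WB@6
I2 mul r3 <- r1,r3: IF@3 ID@4 stall=2 (RAW on I1.r3 (WB@6)) EX@7 MEM@8 WB@9
I3 add r4 <- r4,r4: IF@4 ID@7 stall=0 (-) EX@8 MEM@9 WB@10
I4 mul r2 <- r4,r1: IF@7 ID@8 stall=2 (RAW on I3.r4 (WB@10)) EX@11 MEM@12 WB@13
I5 ld r3 <- r4: IF@8 ID@11 stall=0 (-) EX@12 MEM@13 WB@14

Answer: 5 6 9 10 13 14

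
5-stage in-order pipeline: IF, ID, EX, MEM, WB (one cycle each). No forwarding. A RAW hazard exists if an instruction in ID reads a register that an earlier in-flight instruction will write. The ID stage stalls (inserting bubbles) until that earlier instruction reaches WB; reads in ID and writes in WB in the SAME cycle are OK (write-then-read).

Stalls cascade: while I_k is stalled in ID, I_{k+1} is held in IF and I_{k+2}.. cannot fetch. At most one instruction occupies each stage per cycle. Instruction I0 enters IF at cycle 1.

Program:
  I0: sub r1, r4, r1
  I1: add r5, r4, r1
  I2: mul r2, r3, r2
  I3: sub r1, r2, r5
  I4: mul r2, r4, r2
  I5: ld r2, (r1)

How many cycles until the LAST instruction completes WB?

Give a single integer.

Answer: 15

Derivation:
I0 sub r1 <- r4,r1: IF@1 ID@2 stall=0 (-) EX@3 MEM@4 WB@5
I1 add r5 <- r4,r1: IF@2 ID@3 stall=2 (RAW on I0.r1 (WB@5)) EX@6 MEM@7 WB@8
I2 mul r2 <- r3,r2: IF@3 ID@6 stall=0 (-) EX@7 MEM@8 WB@9
I3 sub r1 <- r2,r5: IF@6 ID@7 stall=2 (RAW on I2.r2 (WB@9)) EX@10 MEM@11 WB@12
I4 mul r2 <- r4,r2: IF@7 ID@10 stall=0 (-) EX@11 MEM@12 WB@13
I5 ld r2 <- r1: IF@10 ID@11 stall=1 (RAW on I3.r1 (WB@12)) EX@13 MEM@14 WB@15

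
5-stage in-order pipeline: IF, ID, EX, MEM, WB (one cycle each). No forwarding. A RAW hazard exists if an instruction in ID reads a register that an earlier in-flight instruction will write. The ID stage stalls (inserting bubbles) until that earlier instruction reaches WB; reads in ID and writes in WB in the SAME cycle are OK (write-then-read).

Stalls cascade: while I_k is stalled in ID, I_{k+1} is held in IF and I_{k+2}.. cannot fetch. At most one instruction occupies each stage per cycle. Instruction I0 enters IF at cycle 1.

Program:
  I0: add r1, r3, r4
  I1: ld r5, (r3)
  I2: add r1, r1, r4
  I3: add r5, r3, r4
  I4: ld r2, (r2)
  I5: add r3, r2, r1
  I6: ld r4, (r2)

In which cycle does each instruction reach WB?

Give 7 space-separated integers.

I0 add r1 <- r3,r4: IF@1 ID@2 stall=0 (-) EX@3 MEM@4 WB@5
I1 ld r5 <- r3: IF@2 ID@3 stall=0 (-) EX@4 MEM@5 WB@6
I2 add r1 <- r1,r4: IF@3 ID@4 stall=1 (RAW on I0.r1 (WB@5)) EX@6 MEM@7 WB@8
I3 add r5 <- r3,r4: IF@4 ID@6 stall=0 (-) EX@7 MEM@8 WB@9
I4 ld r2 <- r2: IF@6 ID@7 stall=0 (-) EX@8 MEM@9 WB@10
I5 add r3 <- r2,r1: IF@7 ID@8 stall=2 (RAW on I4.r2 (WB@10)) EX@11 MEM@12 WB@13
I6 ld r4 <- r2: IF@8 ID@11 stall=0 (-) EX@12 MEM@13 WB@14

Answer: 5 6 8 9 10 13 14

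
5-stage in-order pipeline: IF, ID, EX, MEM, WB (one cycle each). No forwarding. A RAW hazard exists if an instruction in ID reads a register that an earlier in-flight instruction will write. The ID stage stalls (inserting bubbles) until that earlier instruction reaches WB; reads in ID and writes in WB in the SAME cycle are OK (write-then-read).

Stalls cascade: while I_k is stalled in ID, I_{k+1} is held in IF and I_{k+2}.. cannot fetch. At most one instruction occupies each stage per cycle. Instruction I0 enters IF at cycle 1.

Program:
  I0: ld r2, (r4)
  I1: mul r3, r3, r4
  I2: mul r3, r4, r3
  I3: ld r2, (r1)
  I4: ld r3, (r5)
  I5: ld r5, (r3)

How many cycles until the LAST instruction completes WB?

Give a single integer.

I0 ld r2 <- r4: IF@1 ID@2 stall=0 (-) EX@3 MEM@4 WB@5
I1 mul r3 <- r3,r4: IF@2 ID@3 stall=0 (-) EX@4 MEM@5 WB@6
I2 mul r3 <- r4,r3: IF@3 ID@4 stall=2 (RAW on I1.r3 (WB@6)) EX@7 MEM@8 WB@9
I3 ld r2 <- r1: IF@4 ID@7 stall=0 (-) EX@8 MEM@9 WB@10
I4 ld r3 <- r5: IF@7 ID@8 stall=0 (-) EX@9 MEM@10 WB@11
I5 ld r5 <- r3: IF@8 ID@9 stall=2 (RAW on I4.r3 (WB@11)) EX@12 MEM@13 WB@14

Answer: 14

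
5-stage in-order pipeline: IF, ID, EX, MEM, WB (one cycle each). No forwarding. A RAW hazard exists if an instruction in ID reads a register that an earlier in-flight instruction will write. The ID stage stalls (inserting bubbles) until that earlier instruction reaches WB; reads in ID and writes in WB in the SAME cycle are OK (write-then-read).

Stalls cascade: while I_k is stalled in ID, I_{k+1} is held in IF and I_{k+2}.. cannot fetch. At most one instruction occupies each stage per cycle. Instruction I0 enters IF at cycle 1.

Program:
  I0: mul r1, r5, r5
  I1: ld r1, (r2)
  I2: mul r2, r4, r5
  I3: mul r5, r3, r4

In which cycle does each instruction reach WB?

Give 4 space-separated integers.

I0 mul r1 <- r5,r5: IF@1 ID@2 stall=0 (-) EX@3 MEM@4 WB@5
I1 ld r1 <- r2: IF@2 ID@3 stall=0 (-) EX@4 MEM@5 WB@6
I2 mul r2 <- r4,r5: IF@3 ID@4 stall=0 (-) EX@5 MEM@6 WB@7
I3 mul r5 <- r3,r4: IF@4 ID@5 stall=0 (-) EX@6 MEM@7 WB@8

Answer: 5 6 7 8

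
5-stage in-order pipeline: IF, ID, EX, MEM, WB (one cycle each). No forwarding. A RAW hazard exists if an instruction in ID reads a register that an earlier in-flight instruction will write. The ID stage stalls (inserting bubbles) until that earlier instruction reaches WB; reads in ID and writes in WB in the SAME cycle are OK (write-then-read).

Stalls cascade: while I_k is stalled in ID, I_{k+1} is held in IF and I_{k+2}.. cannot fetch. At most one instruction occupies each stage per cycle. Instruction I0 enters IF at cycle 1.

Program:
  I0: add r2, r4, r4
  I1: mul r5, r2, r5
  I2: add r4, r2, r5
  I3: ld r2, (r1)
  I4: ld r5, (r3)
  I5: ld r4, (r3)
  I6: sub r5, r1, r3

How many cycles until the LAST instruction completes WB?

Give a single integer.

Answer: 15

Derivation:
I0 add r2 <- r4,r4: IF@1 ID@2 stall=0 (-) EX@3 MEM@4 WB@5
I1 mul r5 <- r2,r5: IF@2 ID@3 stall=2 (RAW on I0.r2 (WB@5)) EX@6 MEM@7 WB@8
I2 add r4 <- r2,r5: IF@3 ID@6 stall=2 (RAW on I1.r5 (WB@8)) EX@9 MEM@10 WB@11
I3 ld r2 <- r1: IF@6 ID@9 stall=0 (-) EX@10 MEM@11 WB@12
I4 ld r5 <- r3: IF@9 ID@10 stall=0 (-) EX@11 MEM@12 WB@13
I5 ld r4 <- r3: IF@10 ID@11 stall=0 (-) EX@12 MEM@13 WB@14
I6 sub r5 <- r1,r3: IF@11 ID@12 stall=0 (-) EX@13 MEM@14 WB@15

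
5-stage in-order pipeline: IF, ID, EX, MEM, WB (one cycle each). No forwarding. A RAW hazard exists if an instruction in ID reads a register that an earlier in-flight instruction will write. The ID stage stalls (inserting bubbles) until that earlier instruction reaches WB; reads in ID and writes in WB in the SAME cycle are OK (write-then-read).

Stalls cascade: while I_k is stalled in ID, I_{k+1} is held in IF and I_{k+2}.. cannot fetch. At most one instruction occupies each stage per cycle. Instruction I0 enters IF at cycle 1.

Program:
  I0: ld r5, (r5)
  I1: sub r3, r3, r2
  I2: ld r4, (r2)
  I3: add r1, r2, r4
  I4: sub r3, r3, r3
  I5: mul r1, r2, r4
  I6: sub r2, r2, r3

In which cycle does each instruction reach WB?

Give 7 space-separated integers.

I0 ld r5 <- r5: IF@1 ID@2 stall=0 (-) EX@3 MEM@4 WB@5
I1 sub r3 <- r3,r2: IF@2 ID@3 stall=0 (-) EX@4 MEM@5 WB@6
I2 ld r4 <- r2: IF@3 ID@4 stall=0 (-) EX@5 MEM@6 WB@7
I3 add r1 <- r2,r4: IF@4 ID@5 stall=2 (RAW on I2.r4 (WB@7)) EX@8 MEM@9 WB@10
I4 sub r3 <- r3,r3: IF@5 ID@8 stall=0 (-) EX@9 MEM@10 WB@11
I5 mul r1 <- r2,r4: IF@8 ID@9 stall=0 (-) EX@10 MEM@11 WB@12
I6 sub r2 <- r2,r3: IF@9 ID@10 stall=1 (RAW on I4.r3 (WB@11)) EX@12 MEM@13 WB@14

Answer: 5 6 7 10 11 12 14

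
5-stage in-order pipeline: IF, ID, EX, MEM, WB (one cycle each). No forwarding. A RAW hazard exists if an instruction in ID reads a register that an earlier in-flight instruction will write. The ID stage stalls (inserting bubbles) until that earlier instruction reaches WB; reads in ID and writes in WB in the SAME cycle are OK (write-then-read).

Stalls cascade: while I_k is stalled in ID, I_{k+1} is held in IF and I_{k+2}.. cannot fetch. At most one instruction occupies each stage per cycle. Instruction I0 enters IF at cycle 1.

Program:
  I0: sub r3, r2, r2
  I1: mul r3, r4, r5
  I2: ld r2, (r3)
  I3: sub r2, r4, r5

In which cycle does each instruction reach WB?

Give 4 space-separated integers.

Answer: 5 6 9 10

Derivation:
I0 sub r3 <- r2,r2: IF@1 ID@2 stall=0 (-) EX@3 MEM@4 WB@5
I1 mul r3 <- r4,r5: IF@2 ID@3 stall=0 (-) EX@4 MEM@5 WB@6
I2 ld r2 <- r3: IF@3 ID@4 stall=2 (RAW on I1.r3 (WB@6)) EX@7 MEM@8 WB@9
I3 sub r2 <- r4,r5: IF@4 ID@7 stall=0 (-) EX@8 MEM@9 WB@10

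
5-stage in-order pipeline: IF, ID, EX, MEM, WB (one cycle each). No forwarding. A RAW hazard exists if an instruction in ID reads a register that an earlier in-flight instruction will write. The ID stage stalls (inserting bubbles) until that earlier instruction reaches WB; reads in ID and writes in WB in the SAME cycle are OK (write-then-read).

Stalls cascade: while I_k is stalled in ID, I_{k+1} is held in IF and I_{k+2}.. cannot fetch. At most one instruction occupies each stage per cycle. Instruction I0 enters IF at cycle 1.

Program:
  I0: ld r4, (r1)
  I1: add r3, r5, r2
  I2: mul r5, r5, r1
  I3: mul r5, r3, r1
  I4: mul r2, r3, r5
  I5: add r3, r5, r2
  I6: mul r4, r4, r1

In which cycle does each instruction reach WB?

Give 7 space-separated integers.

I0 ld r4 <- r1: IF@1 ID@2 stall=0 (-) EX@3 MEM@4 WB@5
I1 add r3 <- r5,r2: IF@2 ID@3 stall=0 (-) EX@4 MEM@5 WB@6
I2 mul r5 <- r5,r1: IF@3 ID@4 stall=0 (-) EX@5 MEM@6 WB@7
I3 mul r5 <- r3,r1: IF@4 ID@5 stall=1 (RAW on I1.r3 (WB@6)) EX@7 MEM@8 WB@9
I4 mul r2 <- r3,r5: IF@5 ID@7 stall=2 (RAW on I3.r5 (WB@9)) EX@10 MEM@11 WB@12
I5 add r3 <- r5,r2: IF@7 ID@10 stall=2 (RAW on I4.r2 (WB@12)) EX@13 MEM@14 WB@15
I6 mul r4 <- r4,r1: IF@10 ID@13 stall=0 (-) EX@14 MEM@15 WB@16

Answer: 5 6 7 9 12 15 16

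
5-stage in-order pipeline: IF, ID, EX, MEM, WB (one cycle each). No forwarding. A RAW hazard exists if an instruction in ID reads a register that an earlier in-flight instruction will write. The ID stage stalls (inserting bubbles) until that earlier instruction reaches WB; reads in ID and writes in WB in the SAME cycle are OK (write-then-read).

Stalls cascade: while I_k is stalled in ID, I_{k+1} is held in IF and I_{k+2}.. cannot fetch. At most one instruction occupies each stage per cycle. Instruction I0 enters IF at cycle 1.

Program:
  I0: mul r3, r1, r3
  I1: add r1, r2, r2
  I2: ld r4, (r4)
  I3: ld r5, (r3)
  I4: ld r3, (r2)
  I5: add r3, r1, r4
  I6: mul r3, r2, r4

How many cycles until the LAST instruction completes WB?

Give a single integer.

Answer: 11

Derivation:
I0 mul r3 <- r1,r3: IF@1 ID@2 stall=0 (-) EX@3 MEM@4 WB@5
I1 add r1 <- r2,r2: IF@2 ID@3 stall=0 (-) EX@4 MEM@5 WB@6
I2 ld r4 <- r4: IF@3 ID@4 stall=0 (-) EX@5 MEM@6 WB@7
I3 ld r5 <- r3: IF@4 ID@5 stall=0 (-) EX@6 MEM@7 WB@8
I4 ld r3 <- r2: IF@5 ID@6 stall=0 (-) EX@7 MEM@8 WB@9
I5 add r3 <- r1,r4: IF@6 ID@7 stall=0 (-) EX@8 MEM@9 WB@10
I6 mul r3 <- r2,r4: IF@7 ID@8 stall=0 (-) EX@9 MEM@10 WB@11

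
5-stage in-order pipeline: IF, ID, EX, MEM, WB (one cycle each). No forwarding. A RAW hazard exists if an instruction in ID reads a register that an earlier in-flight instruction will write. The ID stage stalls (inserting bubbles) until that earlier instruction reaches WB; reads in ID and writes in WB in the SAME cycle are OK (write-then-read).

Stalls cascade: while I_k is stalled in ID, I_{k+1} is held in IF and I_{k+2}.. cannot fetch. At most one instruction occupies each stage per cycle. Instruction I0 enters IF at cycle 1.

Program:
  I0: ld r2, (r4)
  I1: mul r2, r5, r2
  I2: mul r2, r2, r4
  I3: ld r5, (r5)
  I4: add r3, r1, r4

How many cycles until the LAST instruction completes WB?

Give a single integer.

I0 ld r2 <- r4: IF@1 ID@2 stall=0 (-) EX@3 MEM@4 WB@5
I1 mul r2 <- r5,r2: IF@2 ID@3 stall=2 (RAW on I0.r2 (WB@5)) EX@6 MEM@7 WB@8
I2 mul r2 <- r2,r4: IF@3 ID@6 stall=2 (RAW on I1.r2 (WB@8)) EX@9 MEM@10 WB@11
I3 ld r5 <- r5: IF@6 ID@9 stall=0 (-) EX@10 MEM@11 WB@12
I4 add r3 <- r1,r4: IF@9 ID@10 stall=0 (-) EX@11 MEM@12 WB@13

Answer: 13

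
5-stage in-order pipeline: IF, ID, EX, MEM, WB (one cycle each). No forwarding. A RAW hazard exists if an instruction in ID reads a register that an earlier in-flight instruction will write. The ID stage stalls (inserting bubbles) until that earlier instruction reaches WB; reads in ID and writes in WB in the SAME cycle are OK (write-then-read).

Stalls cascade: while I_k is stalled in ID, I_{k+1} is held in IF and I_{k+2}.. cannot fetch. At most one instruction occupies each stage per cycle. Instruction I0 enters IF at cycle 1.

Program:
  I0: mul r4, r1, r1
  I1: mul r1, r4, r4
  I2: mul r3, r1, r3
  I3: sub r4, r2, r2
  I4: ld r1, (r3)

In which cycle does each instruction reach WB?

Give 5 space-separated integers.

Answer: 5 8 11 12 14

Derivation:
I0 mul r4 <- r1,r1: IF@1 ID@2 stall=0 (-) EX@3 MEM@4 WB@5
I1 mul r1 <- r4,r4: IF@2 ID@3 stall=2 (RAW on I0.r4 (WB@5)) EX@6 MEM@7 WB@8
I2 mul r3 <- r1,r3: IF@3 ID@6 stall=2 (RAW on I1.r1 (WB@8)) EX@9 MEM@10 WB@11
I3 sub r4 <- r2,r2: IF@6 ID@9 stall=0 (-) EX@10 MEM@11 WB@12
I4 ld r1 <- r3: IF@9 ID@10 stall=1 (RAW on I2.r3 (WB@11)) EX@12 MEM@13 WB@14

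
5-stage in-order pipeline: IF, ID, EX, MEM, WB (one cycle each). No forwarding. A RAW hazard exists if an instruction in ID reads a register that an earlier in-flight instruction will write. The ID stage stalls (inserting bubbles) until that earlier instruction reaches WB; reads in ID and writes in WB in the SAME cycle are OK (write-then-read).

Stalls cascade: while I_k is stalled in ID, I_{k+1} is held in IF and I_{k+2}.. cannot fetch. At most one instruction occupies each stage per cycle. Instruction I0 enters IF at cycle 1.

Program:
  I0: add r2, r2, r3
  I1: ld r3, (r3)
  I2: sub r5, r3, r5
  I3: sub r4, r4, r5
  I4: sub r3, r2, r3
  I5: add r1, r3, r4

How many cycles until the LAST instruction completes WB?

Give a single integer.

I0 add r2 <- r2,r3: IF@1 ID@2 stall=0 (-) EX@3 MEM@4 WB@5
I1 ld r3 <- r3: IF@2 ID@3 stall=0 (-) EX@4 MEM@5 WB@6
I2 sub r5 <- r3,r5: IF@3 ID@4 stall=2 (RAW on I1.r3 (WB@6)) EX@7 MEM@8 WB@9
I3 sub r4 <- r4,r5: IF@4 ID@7 stall=2 (RAW on I2.r5 (WB@9)) EX@10 MEM@11 WB@12
I4 sub r3 <- r2,r3: IF@7 ID@10 stall=0 (-) EX@11 MEM@12 WB@13
I5 add r1 <- r3,r4: IF@10 ID@11 stall=2 (RAW on I4.r3 (WB@13)) EX@14 MEM@15 WB@16

Answer: 16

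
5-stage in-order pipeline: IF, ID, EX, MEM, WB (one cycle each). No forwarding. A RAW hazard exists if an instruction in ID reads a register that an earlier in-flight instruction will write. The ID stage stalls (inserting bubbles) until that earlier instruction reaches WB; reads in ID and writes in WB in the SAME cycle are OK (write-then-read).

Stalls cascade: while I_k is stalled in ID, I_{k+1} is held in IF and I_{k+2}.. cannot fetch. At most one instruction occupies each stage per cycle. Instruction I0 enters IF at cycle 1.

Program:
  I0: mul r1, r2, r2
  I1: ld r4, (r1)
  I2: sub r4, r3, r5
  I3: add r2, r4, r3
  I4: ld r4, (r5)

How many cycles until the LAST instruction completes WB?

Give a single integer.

I0 mul r1 <- r2,r2: IF@1 ID@2 stall=0 (-) EX@3 MEM@4 WB@5
I1 ld r4 <- r1: IF@2 ID@3 stall=2 (RAW on I0.r1 (WB@5)) EX@6 MEM@7 WB@8
I2 sub r4 <- r3,r5: IF@3 ID@6 stall=0 (-) EX@7 MEM@8 WB@9
I3 add r2 <- r4,r3: IF@6 ID@7 stall=2 (RAW on I2.r4 (WB@9)) EX@10 MEM@11 WB@12
I4 ld r4 <- r5: IF@7 ID@10 stall=0 (-) EX@11 MEM@12 WB@13

Answer: 13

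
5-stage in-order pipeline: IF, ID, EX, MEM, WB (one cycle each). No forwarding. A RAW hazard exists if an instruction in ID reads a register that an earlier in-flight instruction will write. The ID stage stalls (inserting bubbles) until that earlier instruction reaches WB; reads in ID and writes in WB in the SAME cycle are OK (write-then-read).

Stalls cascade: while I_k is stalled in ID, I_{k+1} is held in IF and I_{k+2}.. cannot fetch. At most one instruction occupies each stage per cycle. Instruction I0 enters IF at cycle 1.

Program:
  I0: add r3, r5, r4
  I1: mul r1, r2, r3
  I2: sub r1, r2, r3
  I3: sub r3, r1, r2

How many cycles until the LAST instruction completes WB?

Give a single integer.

I0 add r3 <- r5,r4: IF@1 ID@2 stall=0 (-) EX@3 MEM@4 WB@5
I1 mul r1 <- r2,r3: IF@2 ID@3 stall=2 (RAW on I0.r3 (WB@5)) EX@6 MEM@7 WB@8
I2 sub r1 <- r2,r3: IF@3 ID@6 stall=0 (-) EX@7 MEM@8 WB@9
I3 sub r3 <- r1,r2: IF@6 ID@7 stall=2 (RAW on I2.r1 (WB@9)) EX@10 MEM@11 WB@12

Answer: 12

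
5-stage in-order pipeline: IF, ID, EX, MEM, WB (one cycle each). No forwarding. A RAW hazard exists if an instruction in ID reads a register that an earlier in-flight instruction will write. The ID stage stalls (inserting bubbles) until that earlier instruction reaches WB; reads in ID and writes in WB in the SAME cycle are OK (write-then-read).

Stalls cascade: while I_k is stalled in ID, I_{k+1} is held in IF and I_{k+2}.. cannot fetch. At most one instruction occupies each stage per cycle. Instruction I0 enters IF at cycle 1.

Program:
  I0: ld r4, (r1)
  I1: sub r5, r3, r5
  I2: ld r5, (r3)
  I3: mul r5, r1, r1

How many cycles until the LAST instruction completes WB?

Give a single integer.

I0 ld r4 <- r1: IF@1 ID@2 stall=0 (-) EX@3 MEM@4 WB@5
I1 sub r5 <- r3,r5: IF@2 ID@3 stall=0 (-) EX@4 MEM@5 WB@6
I2 ld r5 <- r3: IF@3 ID@4 stall=0 (-) EX@5 MEM@6 WB@7
I3 mul r5 <- r1,r1: IF@4 ID@5 stall=0 (-) EX@6 MEM@7 WB@8

Answer: 8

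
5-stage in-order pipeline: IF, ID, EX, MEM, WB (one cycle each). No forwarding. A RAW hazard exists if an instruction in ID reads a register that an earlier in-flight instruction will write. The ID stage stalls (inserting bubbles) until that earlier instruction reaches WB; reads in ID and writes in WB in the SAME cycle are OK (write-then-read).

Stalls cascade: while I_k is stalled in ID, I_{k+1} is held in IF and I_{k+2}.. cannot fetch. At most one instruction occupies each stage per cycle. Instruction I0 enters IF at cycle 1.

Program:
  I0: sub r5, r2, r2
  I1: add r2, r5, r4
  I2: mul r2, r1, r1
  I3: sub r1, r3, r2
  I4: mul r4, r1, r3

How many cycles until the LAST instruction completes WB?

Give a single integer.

Answer: 15

Derivation:
I0 sub r5 <- r2,r2: IF@1 ID@2 stall=0 (-) EX@3 MEM@4 WB@5
I1 add r2 <- r5,r4: IF@2 ID@3 stall=2 (RAW on I0.r5 (WB@5)) EX@6 MEM@7 WB@8
I2 mul r2 <- r1,r1: IF@3 ID@6 stall=0 (-) EX@7 MEM@8 WB@9
I3 sub r1 <- r3,r2: IF@6 ID@7 stall=2 (RAW on I2.r2 (WB@9)) EX@10 MEM@11 WB@12
I4 mul r4 <- r1,r3: IF@7 ID@10 stall=2 (RAW on I3.r1 (WB@12)) EX@13 MEM@14 WB@15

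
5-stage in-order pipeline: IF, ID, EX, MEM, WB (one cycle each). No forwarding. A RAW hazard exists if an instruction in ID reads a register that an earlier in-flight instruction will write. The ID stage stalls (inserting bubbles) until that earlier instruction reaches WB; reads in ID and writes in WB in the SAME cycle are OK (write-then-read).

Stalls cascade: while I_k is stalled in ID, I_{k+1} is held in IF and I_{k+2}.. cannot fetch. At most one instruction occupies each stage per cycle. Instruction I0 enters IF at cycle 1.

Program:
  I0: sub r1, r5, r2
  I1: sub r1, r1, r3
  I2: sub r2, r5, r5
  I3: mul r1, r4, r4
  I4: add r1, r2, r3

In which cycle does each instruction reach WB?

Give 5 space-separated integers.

I0 sub r1 <- r5,r2: IF@1 ID@2 stall=0 (-) EX@3 MEM@4 WB@5
I1 sub r1 <- r1,r3: IF@2 ID@3 stall=2 (RAW on I0.r1 (WB@5)) EX@6 MEM@7 WB@8
I2 sub r2 <- r5,r5: IF@3 ID@6 stall=0 (-) EX@7 MEM@8 WB@9
I3 mul r1 <- r4,r4: IF@6 ID@7 stall=0 (-) EX@8 MEM@9 WB@10
I4 add r1 <- r2,r3: IF@7 ID@8 stall=1 (RAW on I2.r2 (WB@9)) EX@10 MEM@11 WB@12

Answer: 5 8 9 10 12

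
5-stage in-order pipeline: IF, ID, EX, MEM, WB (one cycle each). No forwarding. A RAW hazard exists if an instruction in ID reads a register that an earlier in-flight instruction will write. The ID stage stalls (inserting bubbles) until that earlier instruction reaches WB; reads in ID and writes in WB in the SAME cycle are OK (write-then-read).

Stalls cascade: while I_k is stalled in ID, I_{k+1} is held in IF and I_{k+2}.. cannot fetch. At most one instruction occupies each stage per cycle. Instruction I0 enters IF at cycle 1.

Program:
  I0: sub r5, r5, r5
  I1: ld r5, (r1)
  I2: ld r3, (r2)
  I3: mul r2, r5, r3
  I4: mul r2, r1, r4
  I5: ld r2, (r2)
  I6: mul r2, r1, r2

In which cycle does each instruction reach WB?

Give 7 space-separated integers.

I0 sub r5 <- r5,r5: IF@1 ID@2 stall=0 (-) EX@3 MEM@4 WB@5
I1 ld r5 <- r1: IF@2 ID@3 stall=0 (-) EX@4 MEM@5 WB@6
I2 ld r3 <- r2: IF@3 ID@4 stall=0 (-) EX@5 MEM@6 WB@7
I3 mul r2 <- r5,r3: IF@4 ID@5 stall=2 (RAW on I2.r3 (WB@7)) EX@8 MEM@9 WB@10
I4 mul r2 <- r1,r4: IF@5 ID@8 stall=0 (-) EX@9 MEM@10 WB@11
I5 ld r2 <- r2: IF@8 ID@9 stall=2 (RAW on I4.r2 (WB@11)) EX@12 MEM@13 WB@14
I6 mul r2 <- r1,r2: IF@9 ID@12 stall=2 (RAW on I5.r2 (WB@14)) EX@15 MEM@16 WB@17

Answer: 5 6 7 10 11 14 17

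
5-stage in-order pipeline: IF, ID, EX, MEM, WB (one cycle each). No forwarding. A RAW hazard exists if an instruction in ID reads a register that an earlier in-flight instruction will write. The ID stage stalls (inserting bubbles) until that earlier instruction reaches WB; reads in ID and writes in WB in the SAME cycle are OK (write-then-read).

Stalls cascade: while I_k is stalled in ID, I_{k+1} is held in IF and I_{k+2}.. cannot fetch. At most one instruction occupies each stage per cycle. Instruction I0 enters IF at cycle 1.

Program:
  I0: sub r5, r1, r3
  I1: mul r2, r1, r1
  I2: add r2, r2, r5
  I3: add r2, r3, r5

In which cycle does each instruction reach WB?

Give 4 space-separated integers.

Answer: 5 6 9 10

Derivation:
I0 sub r5 <- r1,r3: IF@1 ID@2 stall=0 (-) EX@3 MEM@4 WB@5
I1 mul r2 <- r1,r1: IF@2 ID@3 stall=0 (-) EX@4 MEM@5 WB@6
I2 add r2 <- r2,r5: IF@3 ID@4 stall=2 (RAW on I1.r2 (WB@6)) EX@7 MEM@8 WB@9
I3 add r2 <- r3,r5: IF@4 ID@7 stall=0 (-) EX@8 MEM@9 WB@10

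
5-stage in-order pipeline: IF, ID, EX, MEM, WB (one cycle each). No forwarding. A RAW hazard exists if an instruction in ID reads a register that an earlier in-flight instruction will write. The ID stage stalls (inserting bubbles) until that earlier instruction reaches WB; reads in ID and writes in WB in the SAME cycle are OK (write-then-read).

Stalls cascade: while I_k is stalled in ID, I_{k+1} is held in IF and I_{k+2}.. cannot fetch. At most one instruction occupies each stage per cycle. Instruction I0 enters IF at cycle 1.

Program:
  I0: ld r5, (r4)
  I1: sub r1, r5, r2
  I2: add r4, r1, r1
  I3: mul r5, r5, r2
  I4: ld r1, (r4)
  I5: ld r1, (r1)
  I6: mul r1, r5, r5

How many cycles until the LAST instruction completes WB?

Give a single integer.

Answer: 18

Derivation:
I0 ld r5 <- r4: IF@1 ID@2 stall=0 (-) EX@3 MEM@4 WB@5
I1 sub r1 <- r5,r2: IF@2 ID@3 stall=2 (RAW on I0.r5 (WB@5)) EX@6 MEM@7 WB@8
I2 add r4 <- r1,r1: IF@3 ID@6 stall=2 (RAW on I1.r1 (WB@8)) EX@9 MEM@10 WB@11
I3 mul r5 <- r5,r2: IF@6 ID@9 stall=0 (-) EX@10 MEM@11 WB@12
I4 ld r1 <- r4: IF@9 ID@10 stall=1 (RAW on I2.r4 (WB@11)) EX@12 MEM@13 WB@14
I5 ld r1 <- r1: IF@10 ID@12 stall=2 (RAW on I4.r1 (WB@14)) EX@15 MEM@16 WB@17
I6 mul r1 <- r5,r5: IF@12 ID@15 stall=0 (-) EX@16 MEM@17 WB@18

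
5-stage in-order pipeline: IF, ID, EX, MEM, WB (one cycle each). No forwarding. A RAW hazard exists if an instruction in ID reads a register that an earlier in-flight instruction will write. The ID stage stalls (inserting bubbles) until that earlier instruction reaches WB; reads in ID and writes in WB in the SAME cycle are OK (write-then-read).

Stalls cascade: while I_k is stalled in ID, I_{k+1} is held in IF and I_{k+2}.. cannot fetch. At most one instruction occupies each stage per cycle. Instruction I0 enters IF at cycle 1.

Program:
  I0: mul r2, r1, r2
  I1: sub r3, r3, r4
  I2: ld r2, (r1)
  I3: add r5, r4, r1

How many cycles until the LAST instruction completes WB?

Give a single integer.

Answer: 8

Derivation:
I0 mul r2 <- r1,r2: IF@1 ID@2 stall=0 (-) EX@3 MEM@4 WB@5
I1 sub r3 <- r3,r4: IF@2 ID@3 stall=0 (-) EX@4 MEM@5 WB@6
I2 ld r2 <- r1: IF@3 ID@4 stall=0 (-) EX@5 MEM@6 WB@7
I3 add r5 <- r4,r1: IF@4 ID@5 stall=0 (-) EX@6 MEM@7 WB@8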